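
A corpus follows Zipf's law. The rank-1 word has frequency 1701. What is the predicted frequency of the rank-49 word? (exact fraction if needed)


Zipf's law: freq(rank) = f1 / rank
f1 = 1701, rank = 49
freq = 1701 / 49
GCD(1701, 49) = 7
Simplified: 243/7

243/7


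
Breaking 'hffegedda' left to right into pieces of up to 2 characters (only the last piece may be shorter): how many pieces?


'hffegedda' has 9 characters.
Chunking with max size 2:
  Chunk 1: 'hf' (positions 0-1)
  Chunk 2: 'fe' (positions 2-3)
  Chunk 3: 'ge' (positions 4-5)
  Chunk 4: 'dd' (positions 6-7)
  Chunk 5: 'a' (positions 8-8)
Total chunks: ceil(9 / 2) = 5

5


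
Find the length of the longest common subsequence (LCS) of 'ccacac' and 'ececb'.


DP table for LCS of 'ccacac' and 'ececb':
       e  c  e  c  b
    0  0  0  0  0  0
  c 0  0  1  1  1  1
  c 0  0  1  1  2  2
  a 0  0  1  1  2  2
  c 0  0  1  1  2  2
  a 0  0  1  1  2  2
  c 0  0  1  1  2  2
LCS: 'cc'
LCS length = 2

2


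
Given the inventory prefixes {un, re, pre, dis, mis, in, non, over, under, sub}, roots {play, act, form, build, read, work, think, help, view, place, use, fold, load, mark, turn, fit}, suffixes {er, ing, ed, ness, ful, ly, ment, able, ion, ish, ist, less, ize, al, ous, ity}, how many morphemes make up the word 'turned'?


Segmenting 'turned' against the inventory:
  'turn' -> root (morpheme 1)
  'ed' -> suffix (morpheme 2)
Total morphemes: 2

2


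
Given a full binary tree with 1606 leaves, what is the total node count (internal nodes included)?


Leaf nodes (terminals): 1606
Internal nodes = n - 1 = 1606 - 1 = 1605
Total = leaves + internal = 1606 + 1605 = 3211

3211


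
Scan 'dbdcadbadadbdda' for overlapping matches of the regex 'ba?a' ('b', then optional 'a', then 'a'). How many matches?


Pattern: ba?a means 'b', then optional 'a', then 'a'.
Scanning 'dbdcadbadadbdda' position-by-position:
  Pos 0: window 'dbd' -> no
  Pos 1: window 'bdc' -> no
  Pos 2: window 'dca' -> no
  Pos 3: window 'cad' -> no
  Pos 4: window 'adb' -> no
  Pos 5: window 'dba' -> no
  Pos 6: window 'bad' -> MATCH
  Pos 7: window 'ada' -> no
  Pos 8: window 'dad' -> no
  Pos 9: window 'adb' -> no
  Pos 10: window 'dbd' -> no
  Pos 11: window 'bdd' -> no
  Pos 12: window 'dda' -> no
  Pos 13: window 'da' -> no
  Pos 14: window 'a' -> no
Total matches: 1

1


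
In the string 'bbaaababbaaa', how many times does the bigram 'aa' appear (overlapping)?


Scanning 'bbaaababbaaa' for bigram 'aa':
  Position 0: 'bb' -> no
  Position 1: 'ba' -> no
  Position 2: 'aa' -> MATCH
  Position 3: 'aa' -> MATCH
  Position 4: 'ab' -> no
  Position 5: 'ba' -> no
  Position 6: 'ab' -> no
  Position 7: 'bb' -> no
  Position 8: 'ba' -> no
  Position 9: 'aa' -> MATCH
  Position 10: 'aa' -> MATCH
Total matches: 4

4


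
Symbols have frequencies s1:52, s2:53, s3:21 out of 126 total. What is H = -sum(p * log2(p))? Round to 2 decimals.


Computing entropy H = -sum(p_i * log2(p_i)):
  s1: p = 52/126 = 0.4127, -p*log2(p) = 0.5269
  s2: p = 53/126 = 0.4206, -p*log2(p) = 0.5255
  s3: p = 21/126 = 0.1667, -p*log2(p) = 0.4308
H = sum of terms = 1.4832
Rounded to 2 decimals: 1.48

1.48


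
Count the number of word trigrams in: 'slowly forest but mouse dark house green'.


Word trigrams from [7] words:
  Trigram 1: (slowly forest but)
  Trigram 2: (forest but mouse)
  Trigram 3: (but mouse dark)
  Trigram 4: (mouse dark house)
  Trigram 5: (dark house green)
Total word trigrams: 7 - 2 = 5

5


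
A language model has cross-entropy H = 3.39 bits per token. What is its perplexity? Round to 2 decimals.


Perplexity formula: PP = 2^H
H = 3.39
PP = 2^3.39
Decompose: 2^3.39 = 2^3 * 2^0.39
2^3 = 8, 2^0.39 ~ 1.3103934
PP ~ 8 * 1.3103934 = 10.4831472
Rounded to 2 decimals: 10.48

10.48


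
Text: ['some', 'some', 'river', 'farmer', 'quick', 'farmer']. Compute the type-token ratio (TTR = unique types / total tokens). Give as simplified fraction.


Tokens: 6
Unique types: ('farmer', 'quick', 'river', 'some') = 4
TTR = 4/6
Simplify: divide both by 2 -> 2/3
TTR = 2/3

2/3


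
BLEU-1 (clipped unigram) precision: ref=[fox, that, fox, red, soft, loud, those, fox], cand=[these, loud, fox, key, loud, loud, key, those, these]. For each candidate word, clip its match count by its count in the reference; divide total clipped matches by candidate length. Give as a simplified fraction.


Reference word counts: {'fox': 3, 'loud': 1, 'red': 1, 'soft': 1, 'that': 1, 'those': 1}
Checking each candidate word (with clipping):
  'these' -> not in reference -> no match (matches: 0)
  'loud' -> in reference (ref count 1, used 1/1) -> match (matches: 1)
  'fox' -> in reference (ref count 3, used 1/3) -> match (matches: 2)
  'key' -> not in reference -> no match (matches: 2)
  'loud' -> ref count 1 already used up (1/1) -> clipped, no match (matches: 2)
  'loud' -> ref count 1 already used up (1/1) -> clipped, no match (matches: 2)
  'key' -> not in reference -> no match (matches: 2)
  'those' -> in reference (ref count 1, used 1/1) -> match (matches: 3)
  'these' -> not in reference -> no match (matches: 3)
Clipped matches: 3, Candidate length: 9
Precision = 3/9 = 1/3

1/3


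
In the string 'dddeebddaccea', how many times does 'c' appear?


Scanning 'dddeebddaccea' for 'c':
  Position 9: 'c' -> MATCH (count: 1)
  Position 10: 'c' -> MATCH (count: 2)
Total occurrences of 'c': 2

2


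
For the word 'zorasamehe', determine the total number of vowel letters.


Scanning each character of 'zorasamehe':
  Position 1: 'z' -> consonant (running count: 0)
  Position 2: 'o' -> vowel (running count: 1)
  Position 3: 'r' -> consonant (running count: 1)
  Position 4: 'a' -> vowel (running count: 2)
  Position 5: 's' -> consonant (running count: 2)
  Position 6: 'a' -> vowel (running count: 3)
  Position 7: 'm' -> consonant (running count: 3)
  Position 8: 'e' -> vowel (running count: 4)
  Position 9: 'h' -> consonant (running count: 4)
  Position 10: 'e' -> vowel (running count: 5)
Total vowels: 5

5


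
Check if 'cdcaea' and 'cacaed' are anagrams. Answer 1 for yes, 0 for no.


Sort characters of 'cdcaea': 'aaccde'
Sort characters of 'cacaed': 'aaccde'
Sorted forms match -> they ARE anagrams
Result: 1

1


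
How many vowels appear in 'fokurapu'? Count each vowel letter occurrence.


Scanning each character of 'fokurapu':
  Position 1: 'f' -> consonant (running count: 0)
  Position 2: 'o' -> vowel (running count: 1)
  Position 3: 'k' -> consonant (running count: 1)
  Position 4: 'u' -> vowel (running count: 2)
  Position 5: 'r' -> consonant (running count: 2)
  Position 6: 'a' -> vowel (running count: 3)
  Position 7: 'p' -> consonant (running count: 3)
  Position 8: 'u' -> vowel (running count: 4)
Total vowels: 4

4


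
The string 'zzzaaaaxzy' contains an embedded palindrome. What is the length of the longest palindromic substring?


Scanning 'zzzaaaaxzy' for palindromic substrings.
Substring at positions 3-6: 'aaaa'.
Check: reverse('aaaa') = 'aaaa' -> palindrome confirmed.
Neighbouring characters ('z' / 'x') break symmetry, so it cannot extend further.
No longer palindromic substring exists; longest length = 4

4


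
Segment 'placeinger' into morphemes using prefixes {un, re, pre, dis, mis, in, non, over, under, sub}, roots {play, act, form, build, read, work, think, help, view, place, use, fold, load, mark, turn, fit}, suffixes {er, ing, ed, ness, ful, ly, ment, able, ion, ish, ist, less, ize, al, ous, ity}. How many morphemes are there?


Segmenting 'placeinger' against the inventory:
  'place' -> root (morpheme 1)
  'ing' -> suffix (morpheme 2)
  'er' -> suffix (morpheme 3)
Total morphemes: 3

3


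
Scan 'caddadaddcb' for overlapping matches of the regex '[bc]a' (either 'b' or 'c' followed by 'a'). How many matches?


Pattern: [bc]a means either 'b' or 'c' followed by 'a'.
Scanning 'caddadaddcb' position-by-position:
  Pos 0: window 'ca' -> MATCH
  Pos 1: window 'ad' -> no
  Pos 2: window 'dd' -> no
  Pos 3: window 'da' -> no
  Pos 4: window 'ad' -> no
  Pos 5: window 'da' -> no
  Pos 6: window 'ad' -> no
  Pos 7: window 'dd' -> no
  Pos 8: window 'dc' -> no
  Pos 9: window 'cb' -> no
  Pos 10: window 'b' -> no
Total matches: 1

1


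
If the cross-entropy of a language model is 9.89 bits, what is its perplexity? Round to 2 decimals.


Perplexity formula: PP = 2^H
H = 9.89
PP = 2^9.89
Decompose: 2^9.89 = 2^9 * 2^0.89
2^9 = 512, 2^0.89 ~ 1.8531761
PP ~ 512 * 1.8531761 = 948.8261632
Rounded to 2 decimals: 948.83

948.83


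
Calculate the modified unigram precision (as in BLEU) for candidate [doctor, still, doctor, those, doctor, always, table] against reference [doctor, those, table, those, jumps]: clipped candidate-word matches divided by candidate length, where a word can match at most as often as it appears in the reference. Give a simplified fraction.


Reference word counts: {'doctor': 1, 'jumps': 1, 'table': 1, 'those': 2}
Checking each candidate word (with clipping):
  'doctor' -> in reference (ref count 1, used 1/1) -> match (matches: 1)
  'still' -> not in reference -> no match (matches: 1)
  'doctor' -> ref count 1 already used up (1/1) -> clipped, no match (matches: 1)
  'those' -> in reference (ref count 2, used 1/2) -> match (matches: 2)
  'doctor' -> ref count 1 already used up (1/1) -> clipped, no match (matches: 2)
  'always' -> not in reference -> no match (matches: 2)
  'table' -> in reference (ref count 1, used 1/1) -> match (matches: 3)
Clipped matches: 3, Candidate length: 7
Precision = 3/7

3/7


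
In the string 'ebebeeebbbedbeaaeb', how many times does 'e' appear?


Scanning 'ebebeeebbbedbeaaeb' for 'e':
  Position 0: 'e' -> MATCH (count: 1)
  Position 2: 'e' -> MATCH (count: 2)
  Position 4: 'e' -> MATCH (count: 3)
  Position 5: 'e' -> MATCH (count: 4)
  Position 6: 'e' -> MATCH (count: 5)
  Position 10: 'e' -> MATCH (count: 6)
  Position 13: 'e' -> MATCH (count: 7)
  Position 16: 'e' -> MATCH (count: 8)
Total occurrences of 'e': 8

8


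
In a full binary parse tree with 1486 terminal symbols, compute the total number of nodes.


Leaf nodes (terminals): 1486
Internal nodes = n - 1 = 1486 - 1 = 1485
Total = leaves + internal = 1486 + 1485 = 2971

2971


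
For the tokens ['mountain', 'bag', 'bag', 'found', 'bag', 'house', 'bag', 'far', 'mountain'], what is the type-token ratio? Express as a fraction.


Tokens: 9
Unique types: ('bag', 'far', 'found', 'house', 'mountain') = 5
TTR = 5/9
Already in lowest terms.

5/9


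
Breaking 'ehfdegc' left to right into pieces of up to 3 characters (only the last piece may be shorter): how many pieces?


'ehfdegc' has 7 characters.
Chunking with max size 3:
  Chunk 1: 'ehf' (positions 0-2)
  Chunk 2: 'deg' (positions 3-5)
  Chunk 3: 'c' (positions 6-6)
Total chunks: ceil(7 / 3) = 3

3


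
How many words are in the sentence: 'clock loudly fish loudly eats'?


Counting words by splitting on spaces:
  Word 1: 'clock'
  Word 2: 'loudly'
  Word 3: 'fish'
  Word 4: 'loudly'
  Word 5: 'eats'
Total words: 5

5


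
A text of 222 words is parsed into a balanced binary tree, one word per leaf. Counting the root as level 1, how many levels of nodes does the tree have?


In a balanced binary tree with n leaves the deepest leaf is ceil(log2(n)) edges below the root,
so counting node levels inclusive of root and leaves gives ceil(log2(n)) + 1 levels.
log2(222) = 7.7944
ceil(7.7944) = 8
levels = 8 + 1 = 9

9


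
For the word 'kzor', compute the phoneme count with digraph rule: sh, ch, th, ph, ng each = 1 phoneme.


Parsing 'kzor' greedily, digraphs first:
  'k' -> consonant phoneme (phonemes so far: 1)
  'z' -> consonant phoneme (phonemes so far: 2)
  'o' -> vowel phoneme (phonemes so far: 3)
  'r' -> consonant phoneme (phonemes so far: 4)
Total phonemes: 4

4


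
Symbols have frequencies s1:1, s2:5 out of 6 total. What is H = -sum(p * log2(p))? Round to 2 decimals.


Computing entropy H = -sum(p_i * log2(p_i)):
  s1: p = 1/6 = 0.1667, -p*log2(p) = 0.4308
  s2: p = 5/6 = 0.8333, -p*log2(p) = 0.2192
H = sum of terms = 0.6500
Rounded to 2 decimals: 0.65

0.65


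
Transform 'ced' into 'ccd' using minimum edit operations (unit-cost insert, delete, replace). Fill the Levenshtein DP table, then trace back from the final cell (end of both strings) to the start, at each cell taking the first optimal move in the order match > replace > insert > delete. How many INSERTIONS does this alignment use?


Edit distance = 1. Backtracking from cell (3, 3) with preference match > replace > insert > delete,
then listing the resulting alignment 'ced' -> 'ccd' left to right:
  Step 1: keep 'c'
  Step 2: replace e->c
  Step 3: keep 'd'
Total insertions: 0

0


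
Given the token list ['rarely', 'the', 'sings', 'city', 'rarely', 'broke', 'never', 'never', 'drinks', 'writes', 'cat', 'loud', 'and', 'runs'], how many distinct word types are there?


Listing all tokens and tracking unique types:
  Token 1: 'rarely' -> NEW (unique so far: 1)
  Token 2: 'the' -> NEW (unique so far: 2)
  Token 3: 'sings' -> NEW (unique so far: 3)
  Token 4: 'city' -> NEW (unique so far: 4)
  Token 5: 'rarely' -> duplicate (unique so far: 4)
  Token 6: 'broke' -> NEW (unique so far: 5)
  Token 7: 'never' -> NEW (unique so far: 6)
  Token 8: 'never' -> duplicate (unique so far: 6)
  Token 9: 'drinks' -> NEW (unique so far: 7)
  Token 10: 'writes' -> NEW (unique so far: 8)
  Token 11: 'cat' -> NEW (unique so far: 9)
  Token 12: 'loud' -> NEW (unique so far: 10)
  Token 13: 'and' -> NEW (unique so far: 11)
  Token 14: 'runs' -> NEW (unique so far: 12)
Unique types: ('and', 'broke', 'cat', 'city', 'drinks', 'loud', 'never', 'rarely', 'runs', 'sings', 'the', 'writes')
Vocabulary size: 12

12


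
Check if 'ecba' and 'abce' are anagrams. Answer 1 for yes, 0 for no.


Sort characters of 'ecba': 'abce'
Sort characters of 'abce': 'abce'
Sorted forms match -> they ARE anagrams
Result: 1

1


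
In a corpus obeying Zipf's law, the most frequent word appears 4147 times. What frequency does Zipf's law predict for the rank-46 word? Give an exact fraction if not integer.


Zipf's law: freq(rank) = f1 / rank
f1 = 4147, rank = 46
freq = 4147 / 46
GCD(4147, 46) = 1
Simplified: 4147/46

4147/46


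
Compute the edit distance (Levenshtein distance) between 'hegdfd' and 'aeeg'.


Building DP table for s1='hegdfd' (len 6) and s2='aeeg' (len 4):
       a  e  e  g
    0  1  2  3  4
  h 1  1  2  3  4
  e 2  2  1  2  3
  g 3  3  2  2  2
  d 4  4  3  3  3
  f 5  5  4  4  4
  d 6  6  5  5  5
Edit distance = dp[6][4] = 5

5


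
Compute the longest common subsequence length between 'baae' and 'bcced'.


DP table for LCS of 'baae' and 'bcced':
       b  c  c  e  d
    0  0  0  0  0  0
  b 0  1  1  1  1  1
  a 0  1  1  1  1  1
  a 0  1  1  1  1  1
  e 0  1  1  1  2  2
LCS: 'be'
LCS length = 2

2


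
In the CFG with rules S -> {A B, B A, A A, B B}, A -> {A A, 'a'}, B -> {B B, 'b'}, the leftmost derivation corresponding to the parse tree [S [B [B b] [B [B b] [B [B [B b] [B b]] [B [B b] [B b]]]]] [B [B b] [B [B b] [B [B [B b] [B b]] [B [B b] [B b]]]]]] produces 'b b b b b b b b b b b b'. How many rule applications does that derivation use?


Every bracketed nonterminal node [X ...] in the tree is produced by exactly one rule application.
Reading the tree off as a leftmost derivation:
  Step 1: S  =>  B B   (applied S -> B B)
  Step 2: B B  =>  B B B   (applied B -> B B)
  Step 3: B B B  =>  b B B   (applied B -> b)
  Step 4: b B B  =>  b B B B   (applied B -> B B)
  Step 5: b B B B  =>  b b B B   (applied B -> b)
  Step 6: b b B B  =>  b b B B B   (applied B -> B B)
  Step 7: b b B B B  =>  b b B B B B   (applied B -> B B)
  Step 8: b b B B B B  =>  b b b B B B   (applied B -> b)
  Step 9: b b b B B B  =>  b b b b B B   (applied B -> b)
  Step 10: b b b b B B  =>  b b b b B B B   (applied B -> B B)
  Step 11: b b b b B B B  =>  b b b b b B B   (applied B -> b)
  Step 12: b b b b b B B  =>  b b b b b b B   (applied B -> b)
  Step 13: b b b b b b B  =>  b b b b b b B B   (applied B -> B B)
  Step 14: b b b b b b B B  =>  b b b b b b b B   (applied B -> b)
  Step 15: b b b b b b b B  =>  b b b b b b b B B   (applied B -> B B)
  Step 16: b b b b b b b B B  =>  b b b b b b b b B   (applied B -> b)
  Step 17: b b b b b b b b B  =>  b b b b b b b b B B   (applied B -> B B)
  Step 18: b b b b b b b b B B  =>  b b b b b b b b B B B   (applied B -> B B)
  Step 19: b b b b b b b b B B B  =>  b b b b b b b b b B B   (applied B -> b)
  Step 20: b b b b b b b b b B B  =>  b b b b b b b b b b B   (applied B -> b)
  Step 21: b b b b b b b b b b B  =>  b b b b b b b b b b B B   (applied B -> B B)
  Step 22: b b b b b b b b b b B B  =>  b b b b b b b b b b b B   (applied B -> b)
  Step 23: b b b b b b b b b b b B  =>  b b b b b b b b b b b b   (applied B -> b)
Final yield: b b b b b b b b b b b b
Total rewrite steps: 23

23


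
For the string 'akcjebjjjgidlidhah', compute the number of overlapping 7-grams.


String 'akcjebjjjgidlidhah' has length L = 18.
Number of overlapping n-grams = L - n + 1
Substituting: 18 - 7 + 1 = 12

12


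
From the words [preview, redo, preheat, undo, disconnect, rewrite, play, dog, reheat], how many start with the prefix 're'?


Checking each word for prefix 're':
  'preview' -> no (count: 0)
  'redo' -> YES, starts with 're' (count: 1)
  'preheat' -> no (count: 1)
  'undo' -> no (count: 1)
  'disconnect' -> no (count: 1)
  'rewrite' -> YES, starts with 're' (count: 2)
  'play' -> no (count: 2)
  'dog' -> no (count: 2)
  'reheat' -> YES, starts with 're' (count: 3)
Total with prefix 're': 3

3


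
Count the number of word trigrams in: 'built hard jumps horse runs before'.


Word trigrams from [6] words:
  Trigram 1: (built hard jumps)
  Trigram 2: (hard jumps horse)
  Trigram 3: (jumps horse runs)
  Trigram 4: (horse runs before)
Total word trigrams: 6 - 2 = 4

4


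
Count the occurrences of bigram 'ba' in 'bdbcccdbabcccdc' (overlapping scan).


Scanning 'bdbcccdbabcccdc' for bigram 'ba':
  Position 0: 'bd' -> no
  Position 1: 'db' -> no
  Position 2: 'bc' -> no
  Position 3: 'cc' -> no
  Position 4: 'cc' -> no
  Position 5: 'cd' -> no
  Position 6: 'db' -> no
  Position 7: 'ba' -> MATCH
  Position 8: 'ab' -> no
  Position 9: 'bc' -> no
  Position 10: 'cc' -> no
  Position 11: 'cc' -> no
  Position 12: 'cd' -> no
  Position 13: 'dc' -> no
Total matches: 1

1


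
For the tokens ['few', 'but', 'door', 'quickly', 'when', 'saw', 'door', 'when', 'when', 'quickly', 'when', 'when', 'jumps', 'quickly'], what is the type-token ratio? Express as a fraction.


Tokens: 14
Unique types: ('but', 'door', 'few', 'jumps', 'quickly', 'saw', 'when') = 7
TTR = 7/14
Simplify: divide both by 7 -> 1/2
TTR = 1/2

1/2


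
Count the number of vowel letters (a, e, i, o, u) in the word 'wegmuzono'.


Scanning each character of 'wegmuzono':
  Position 1: 'w' -> consonant (running count: 0)
  Position 2: 'e' -> vowel (running count: 1)
  Position 3: 'g' -> consonant (running count: 1)
  Position 4: 'm' -> consonant (running count: 1)
  Position 5: 'u' -> vowel (running count: 2)
  Position 6: 'z' -> consonant (running count: 2)
  Position 7: 'o' -> vowel (running count: 3)
  Position 8: 'n' -> consonant (running count: 3)
  Position 9: 'o' -> vowel (running count: 4)
Total vowels: 4

4


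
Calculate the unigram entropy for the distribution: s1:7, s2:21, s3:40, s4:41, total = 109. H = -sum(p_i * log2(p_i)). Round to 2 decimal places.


Computing entropy H = -sum(p_i * log2(p_i)):
  s1: p = 7/109 = 0.0642, -p*log2(p) = 0.2544
  s2: p = 21/109 = 0.1927, -p*log2(p) = 0.4577
  s3: p = 40/109 = 0.3670, -p*log2(p) = 0.5307
  s4: p = 41/109 = 0.3761, -p*log2(p) = 0.5306
H = sum of terms = 1.7734
Rounded to 2 decimals: 1.77

1.77


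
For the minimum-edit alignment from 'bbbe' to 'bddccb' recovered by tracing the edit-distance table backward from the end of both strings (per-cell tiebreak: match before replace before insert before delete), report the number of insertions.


Edit distance = 5. Backtracking from cell (4, 6) with preference match > replace > insert > delete,
then listing the resulting alignment 'bbbe' -> 'bddccb' left to right:
  Step 1: keep 'b'
  Step 2: insert 'd' [insertion #1]
  Step 3: insert 'd' [insertion #2]
  Step 4: replace b->c
  Step 5: replace b->c
  Step 6: replace e->b
Total insertions: 2

2


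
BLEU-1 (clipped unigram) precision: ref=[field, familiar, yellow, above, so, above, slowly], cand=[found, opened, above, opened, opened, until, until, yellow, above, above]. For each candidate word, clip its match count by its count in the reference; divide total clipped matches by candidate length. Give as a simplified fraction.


Reference word counts: {'above': 2, 'familiar': 1, 'field': 1, 'slowly': 1, 'so': 1, 'yellow': 1}
Checking each candidate word (with clipping):
  'found' -> not in reference -> no match (matches: 0)
  'opened' -> not in reference -> no match (matches: 0)
  'above' -> in reference (ref count 2, used 1/2) -> match (matches: 1)
  'opened' -> not in reference -> no match (matches: 1)
  'opened' -> not in reference -> no match (matches: 1)
  'until' -> not in reference -> no match (matches: 1)
  'until' -> not in reference -> no match (matches: 1)
  'yellow' -> in reference (ref count 1, used 1/1) -> match (matches: 2)
  'above' -> in reference (ref count 2, used 2/2) -> match (matches: 3)
  'above' -> ref count 2 already used up (2/2) -> clipped, no match (matches: 3)
Clipped matches: 3, Candidate length: 10
Precision = 3/10

3/10


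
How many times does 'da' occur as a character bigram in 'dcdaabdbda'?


Scanning 'dcdaabdbda' for bigram 'da':
  Position 0: 'dc' -> no
  Position 1: 'cd' -> no
  Position 2: 'da' -> MATCH
  Position 3: 'aa' -> no
  Position 4: 'ab' -> no
  Position 5: 'bd' -> no
  Position 6: 'db' -> no
  Position 7: 'bd' -> no
  Position 8: 'da' -> MATCH
Total matches: 2

2


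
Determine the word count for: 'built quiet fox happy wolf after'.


Counting words by splitting on spaces:
  Word 1: 'built'
  Word 2: 'quiet'
  Word 3: 'fox'
  Word 4: 'happy'
  Word 5: 'wolf'
  Word 6: 'after'
Total words: 6

6


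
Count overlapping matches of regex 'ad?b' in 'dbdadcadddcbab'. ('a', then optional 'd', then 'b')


Pattern: ad?b means 'a', then optional 'd', then 'b'.
Scanning 'dbdadcadddcbab' position-by-position:
  Pos 0: window 'dbd' -> no
  Pos 1: window 'bda' -> no
  Pos 2: window 'dad' -> no
  Pos 3: window 'adc' -> no
  Pos 4: window 'dca' -> no
  Pos 5: window 'cad' -> no
  Pos 6: window 'add' -> no
  Pos 7: window 'ddd' -> no
  Pos 8: window 'ddc' -> no
  Pos 9: window 'dcb' -> no
  Pos 10: window 'cba' -> no
  Pos 11: window 'bab' -> no
  Pos 12: window 'ab' -> MATCH
  Pos 13: window 'b' -> no
Total matches: 1

1


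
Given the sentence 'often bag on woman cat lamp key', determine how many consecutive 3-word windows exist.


Word trigrams from [7] words:
  Trigram 1: (often bag on)
  Trigram 2: (bag on woman)
  Trigram 3: (on woman cat)
  Trigram 4: (woman cat lamp)
  Trigram 5: (cat lamp key)
Total word trigrams: 7 - 2 = 5

5


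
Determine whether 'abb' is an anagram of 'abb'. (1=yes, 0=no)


Sort characters of 'abb': 'abb'
Sort characters of 'abb': 'abb'
Sorted forms match -> they ARE anagrams
Result: 1

1


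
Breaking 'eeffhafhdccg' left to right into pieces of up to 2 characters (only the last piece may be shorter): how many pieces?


'eeffhafhdccg' has 12 characters.
Chunking with max size 2:
  Chunk 1: 'ee' (positions 0-1)
  Chunk 2: 'ff' (positions 2-3)
  Chunk 3: 'ha' (positions 4-5)
  Chunk 4: 'fh' (positions 6-7)
  Chunk 5: 'dc' (positions 8-9)
  Chunk 6: 'cg' (positions 10-11)
Total chunks: ceil(12 / 2) = 6

6


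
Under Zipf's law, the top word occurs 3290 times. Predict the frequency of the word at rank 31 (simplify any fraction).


Zipf's law: freq(rank) = f1 / rank
f1 = 3290, rank = 31
freq = 3290 / 31
GCD(3290, 31) = 1
Simplified: 3290/31

3290/31


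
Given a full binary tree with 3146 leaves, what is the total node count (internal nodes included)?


Leaf nodes (terminals): 3146
Internal nodes = n - 1 = 3146 - 1 = 3145
Total = leaves + internal = 3146 + 3145 = 6291

6291


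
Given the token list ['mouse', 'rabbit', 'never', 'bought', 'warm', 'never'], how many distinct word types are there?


Listing all tokens and tracking unique types:
  Token 1: 'mouse' -> NEW (unique so far: 1)
  Token 2: 'rabbit' -> NEW (unique so far: 2)
  Token 3: 'never' -> NEW (unique so far: 3)
  Token 4: 'bought' -> NEW (unique so far: 4)
  Token 5: 'warm' -> NEW (unique so far: 5)
  Token 6: 'never' -> duplicate (unique so far: 5)
Unique types: ('bought', 'mouse', 'never', 'rabbit', 'warm')
Vocabulary size: 5

5


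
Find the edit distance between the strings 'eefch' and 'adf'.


Building DP table for s1='eefch' (len 5) and s2='adf' (len 3):
       a  d  f
    0  1  2  3
  e 1  1  2  3
  e 2  2  2  3
  f 3  3  3  2
  c 4  4  4  3
  h 5  5  5  4
Edit distance = dp[5][3] = 4

4


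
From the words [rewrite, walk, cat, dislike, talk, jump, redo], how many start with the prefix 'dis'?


Checking each word for prefix 'dis':
  'rewrite' -> no (count: 0)
  'walk' -> no (count: 0)
  'cat' -> no (count: 0)
  'dislike' -> YES, starts with 'dis' (count: 1)
  'talk' -> no (count: 1)
  'jump' -> no (count: 1)
  'redo' -> no (count: 1)
Total with prefix 'dis': 1

1


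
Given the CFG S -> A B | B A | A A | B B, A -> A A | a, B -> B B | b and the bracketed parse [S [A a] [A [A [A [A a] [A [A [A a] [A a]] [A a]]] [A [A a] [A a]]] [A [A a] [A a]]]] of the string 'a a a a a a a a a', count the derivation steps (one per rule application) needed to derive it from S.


Every bracketed nonterminal node [X ...] in the tree is produced by exactly one rule application.
Reading the tree off as a leftmost derivation:
  Step 1: S  =>  A A   (applied S -> A A)
  Step 2: A A  =>  a A   (applied A -> a)
  Step 3: a A  =>  a A A   (applied A -> A A)
  Step 4: a A A  =>  a A A A   (applied A -> A A)
  Step 5: a A A A  =>  a A A A A   (applied A -> A A)
  Step 6: a A A A A  =>  a a A A A   (applied A -> a)
  Step 7: a a A A A  =>  a a A A A A   (applied A -> A A)
  Step 8: a a A A A A  =>  a a A A A A A   (applied A -> A A)
  Step 9: a a A A A A A  =>  a a a A A A A   (applied A -> a)
  Step 10: a a a A A A A  =>  a a a a A A A   (applied A -> a)
  Step 11: a a a a A A A  =>  a a a a a A A   (applied A -> a)
  Step 12: a a a a a A A  =>  a a a a a A A A   (applied A -> A A)
  Step 13: a a a a a A A A  =>  a a a a a a A A   (applied A -> a)
  Step 14: a a a a a a A A  =>  a a a a a a a A   (applied A -> a)
  Step 15: a a a a a a a A  =>  a a a a a a a A A   (applied A -> A A)
  Step 16: a a a a a a a A A  =>  a a a a a a a a A   (applied A -> a)
  Step 17: a a a a a a a a A  =>  a a a a a a a a a   (applied A -> a)
Final yield: a a a a a a a a a
Total rewrite steps: 17

17


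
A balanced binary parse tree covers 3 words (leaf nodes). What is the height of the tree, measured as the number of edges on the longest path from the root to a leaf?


In a balanced binary tree with n leaves the deepest leaf is ceil(log2(n)) edges below the root.
log2(3) = 1.5850
ceil(1.5850) = 2
height (edges) = 2

2


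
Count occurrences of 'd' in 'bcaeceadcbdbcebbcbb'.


Scanning 'bcaeceadcbdbcebbcbb' for 'd':
  Position 7: 'd' -> MATCH (count: 1)
  Position 10: 'd' -> MATCH (count: 2)
Total occurrences of 'd': 2

2


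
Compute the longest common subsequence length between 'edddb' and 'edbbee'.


DP table for LCS of 'edddb' and 'edbbee':
       e  d  b  b  e  e
    0  0  0  0  0  0  0
  e 0  1  1  1  1  1  1
  d 0  1  2  2  2  2  2
  d 0  1  2  2  2  2  2
  d 0  1  2  2  2  2  2
  b 0  1  2  3  3  3  3
LCS: 'edb'
LCS length = 3

3


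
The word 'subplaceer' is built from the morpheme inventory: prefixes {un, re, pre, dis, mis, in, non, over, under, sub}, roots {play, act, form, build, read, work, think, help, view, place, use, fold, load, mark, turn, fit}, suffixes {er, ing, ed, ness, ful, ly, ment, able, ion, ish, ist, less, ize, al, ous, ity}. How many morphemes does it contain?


Segmenting 'subplaceer' against the inventory:
  'sub' -> prefix (morpheme 1)
  'place' -> root (morpheme 2)
  'er' -> suffix (morpheme 3)
Total morphemes: 3

3


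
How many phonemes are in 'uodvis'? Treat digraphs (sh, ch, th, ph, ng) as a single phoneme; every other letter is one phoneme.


Parsing 'uodvis' greedily, digraphs first:
  'u' -> vowel phoneme (phonemes so far: 1)
  'o' -> vowel phoneme (phonemes so far: 2)
  'd' -> consonant phoneme (phonemes so far: 3)
  'v' -> consonant phoneme (phonemes so far: 4)
  'i' -> vowel phoneme (phonemes so far: 5)
  's' -> consonant phoneme (phonemes so far: 6)
Total phonemes: 6

6


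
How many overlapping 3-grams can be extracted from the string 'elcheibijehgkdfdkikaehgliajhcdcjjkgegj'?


String 'elcheibijehgkdfdkikaehgliajhcdcjjkgegj' has length L = 38.
Number of overlapping n-grams = L - n + 1
Substituting: 38 - 3 + 1 = 36

36


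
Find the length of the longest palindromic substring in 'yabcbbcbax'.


Scanning 'yabcbbcbax' for palindromic substrings.
Substring at positions 1-8: 'abcbbcba'.
Check: reverse('abcbbcba') = 'abcbbcba' -> palindrome confirmed.
Neighbouring characters ('y' / 'x') break symmetry, so it cannot extend further.
No longer palindromic substring exists; longest length = 8

8


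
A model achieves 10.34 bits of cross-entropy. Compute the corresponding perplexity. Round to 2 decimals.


Perplexity formula: PP = 2^H
H = 10.34
PP = 2^10.34
Decompose: 2^10.34 = 2^10 * 2^0.34
2^10 = 1024, 2^0.34 ~ 1.2657566
PP ~ 1024 * 1.2657566 = 1296.1347584
Rounded to 2 decimals: 1296.13

1296.13


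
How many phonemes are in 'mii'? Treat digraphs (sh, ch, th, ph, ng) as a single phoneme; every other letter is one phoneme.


Parsing 'mii' greedily, digraphs first:
  'm' -> consonant phoneme (phonemes so far: 1)
  'i' -> vowel phoneme (phonemes so far: 2)
  'i' -> vowel phoneme (phonemes so far: 3)
Total phonemes: 3

3


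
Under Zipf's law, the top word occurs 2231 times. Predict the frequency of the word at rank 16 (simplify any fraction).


Zipf's law: freq(rank) = f1 / rank
f1 = 2231, rank = 16
freq = 2231 / 16
GCD(2231, 16) = 1
Simplified: 2231/16

2231/16


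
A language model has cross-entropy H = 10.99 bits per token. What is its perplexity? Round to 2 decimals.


Perplexity formula: PP = 2^H
H = 10.99
PP = 2^10.99
Decompose: 2^10.99 = 2^10 * 2^0.99
2^10 = 1024, 2^0.99 ~ 1.9861850
PP ~ 1024 * 1.9861850 = 2033.8534400
Rounded to 2 decimals: 2033.85

2033.85


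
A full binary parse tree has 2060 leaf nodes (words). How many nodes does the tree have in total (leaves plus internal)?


Leaf nodes (terminals): 2060
Internal nodes = n - 1 = 2060 - 1 = 2059
Total = leaves + internal = 2060 + 2059 = 4119

4119


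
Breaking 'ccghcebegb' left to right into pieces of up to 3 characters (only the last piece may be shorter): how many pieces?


'ccghcebegb' has 10 characters.
Chunking with max size 3:
  Chunk 1: 'ccg' (positions 0-2)
  Chunk 2: 'hce' (positions 3-5)
  Chunk 3: 'beg' (positions 6-8)
  Chunk 4: 'b' (positions 9-9)
Total chunks: ceil(10 / 3) = 4

4


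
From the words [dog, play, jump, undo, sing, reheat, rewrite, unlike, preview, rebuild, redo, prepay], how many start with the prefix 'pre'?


Checking each word for prefix 'pre':
  'dog' -> no (count: 0)
  'play' -> no (count: 0)
  'jump' -> no (count: 0)
  'undo' -> no (count: 0)
  'sing' -> no (count: 0)
  'reheat' -> no (count: 0)
  'rewrite' -> no (count: 0)
  'unlike' -> no (count: 0)
  'preview' -> YES, starts with 'pre' (count: 1)
  'rebuild' -> no (count: 1)
  'redo' -> no (count: 1)
  'prepay' -> YES, starts with 'pre' (count: 2)
Total with prefix 'pre': 2

2


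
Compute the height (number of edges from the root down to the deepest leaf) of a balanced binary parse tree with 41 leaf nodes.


In a balanced binary tree with n leaves the deepest leaf is ceil(log2(n)) edges below the root.
log2(41) = 5.3576
ceil(5.3576) = 6
height (edges) = 6

6


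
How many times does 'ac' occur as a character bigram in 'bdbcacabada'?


Scanning 'bdbcacabada' for bigram 'ac':
  Position 0: 'bd' -> no
  Position 1: 'db' -> no
  Position 2: 'bc' -> no
  Position 3: 'ca' -> no
  Position 4: 'ac' -> MATCH
  Position 5: 'ca' -> no
  Position 6: 'ab' -> no
  Position 7: 'ba' -> no
  Position 8: 'ad' -> no
  Position 9: 'da' -> no
Total matches: 1

1


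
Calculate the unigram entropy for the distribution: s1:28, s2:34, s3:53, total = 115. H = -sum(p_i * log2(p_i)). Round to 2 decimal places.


Computing entropy H = -sum(p_i * log2(p_i)):
  s1: p = 28/115 = 0.2435, -p*log2(p) = 0.4962
  s2: p = 34/115 = 0.2957, -p*log2(p) = 0.5198
  s3: p = 53/115 = 0.4609, -p*log2(p) = 0.5151
H = sum of terms = 1.5311
Rounded to 2 decimals: 1.53

1.53


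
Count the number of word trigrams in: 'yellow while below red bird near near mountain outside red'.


Word trigrams from [10] words:
  Trigram 1: (yellow while below)
  Trigram 2: (while below red)
  Trigram 3: (below red bird)
  Trigram 4: (red bird near)
  Trigram 5: (bird near near)
  Trigram 6: (near near mountain)
  Trigram 7: (near mountain outside)
  Trigram 8: (mountain outside red)
Total word trigrams: 10 - 2 = 8

8


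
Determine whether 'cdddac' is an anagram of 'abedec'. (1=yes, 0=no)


Sort characters of 'cdddac': 'accddd'
Sort characters of 'abedec': 'abcdee'
Sorted forms differ -> they are NOT anagrams
Result: 0

0


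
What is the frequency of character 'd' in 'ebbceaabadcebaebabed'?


Scanning 'ebbceaabadcebaebabed' for 'd':
  Position 9: 'd' -> MATCH (count: 1)
  Position 19: 'd' -> MATCH (count: 2)
Total occurrences of 'd': 2

2


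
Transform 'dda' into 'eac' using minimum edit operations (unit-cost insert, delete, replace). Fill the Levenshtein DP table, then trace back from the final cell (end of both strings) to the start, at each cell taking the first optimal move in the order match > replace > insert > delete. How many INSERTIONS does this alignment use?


Edit distance = 3. Backtracking from cell (3, 3) with preference match > replace > insert > delete,
then listing the resulting alignment 'dda' -> 'eac' left to right:
  Step 1: replace d->e
  Step 2: replace d->a
  Step 3: replace a->c
Total insertions: 0

0


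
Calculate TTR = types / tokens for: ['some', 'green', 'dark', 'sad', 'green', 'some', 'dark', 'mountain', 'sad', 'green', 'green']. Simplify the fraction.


Tokens: 11
Unique types: ('dark', 'green', 'mountain', 'sad', 'some') = 5
TTR = 5/11
Already in lowest terms.

5/11


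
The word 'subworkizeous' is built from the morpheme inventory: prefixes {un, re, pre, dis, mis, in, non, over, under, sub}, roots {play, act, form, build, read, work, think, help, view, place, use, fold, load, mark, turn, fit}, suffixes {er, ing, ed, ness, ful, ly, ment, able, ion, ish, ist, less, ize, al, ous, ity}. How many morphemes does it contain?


Segmenting 'subworkizeous' against the inventory:
  'sub' -> prefix (morpheme 1)
  'work' -> root (morpheme 2)
  'ize' -> suffix (morpheme 3)
  'ous' -> suffix (morpheme 4)
Total morphemes: 4

4


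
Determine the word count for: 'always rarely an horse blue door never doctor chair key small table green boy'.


Counting words by splitting on spaces:
  Word 1: 'always'
  Word 2: 'rarely'
  Word 3: 'an'
  Word 4: 'horse'
  Word 5: 'blue'
  Word 6: 'door'
  Word 7: 'never'
  Word 8: 'doctor'
  Word 9: 'chair'
  Word 10: 'key'
  Word 11: 'small'
  Word 12: 'table'
  Word 13: 'green'
  Word 14: 'boy'
Total words: 14

14


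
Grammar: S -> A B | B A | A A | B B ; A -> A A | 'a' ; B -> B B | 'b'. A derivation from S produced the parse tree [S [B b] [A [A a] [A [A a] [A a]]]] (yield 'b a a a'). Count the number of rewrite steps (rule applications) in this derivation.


Every bracketed nonterminal node [X ...] in the tree is produced by exactly one rule application.
Reading the tree off as a leftmost derivation:
  Step 1: S  =>  B A   (applied S -> B A)
  Step 2: B A  =>  b A   (applied B -> b)
  Step 3: b A  =>  b A A   (applied A -> A A)
  Step 4: b A A  =>  b a A   (applied A -> a)
  Step 5: b a A  =>  b a A A   (applied A -> A A)
  Step 6: b a A A  =>  b a a A   (applied A -> a)
  Step 7: b a a A  =>  b a a a   (applied A -> a)
Final yield: b a a a
Total rewrite steps: 7

7


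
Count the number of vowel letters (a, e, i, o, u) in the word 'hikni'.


Scanning each character of 'hikni':
  Position 1: 'h' -> consonant (running count: 0)
  Position 2: 'i' -> vowel (running count: 1)
  Position 3: 'k' -> consonant (running count: 1)
  Position 4: 'n' -> consonant (running count: 1)
  Position 5: 'i' -> vowel (running count: 2)
Total vowels: 2

2


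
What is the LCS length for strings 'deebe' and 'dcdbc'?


DP table for LCS of 'deebe' and 'dcdbc':
       d  c  d  b  c
    0  0  0  0  0  0
  d 0  1  1  1  1  1
  e 0  1  1  1  1  1
  e 0  1  1  1  1  1
  b 0  1  1  1  2  2
  e 0  1  1  1  2  2
LCS: 'db'
LCS length = 2

2


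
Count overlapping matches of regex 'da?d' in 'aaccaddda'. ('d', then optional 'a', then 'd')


Pattern: da?d means 'd', then optional 'a', then 'd'.
Scanning 'aaccaddda' position-by-position:
  Pos 0: window 'aac' -> no
  Pos 1: window 'acc' -> no
  Pos 2: window 'cca' -> no
  Pos 3: window 'cad' -> no
  Pos 4: window 'add' -> no
  Pos 5: window 'ddd' -> MATCH
  Pos 6: window 'dda' -> MATCH
  Pos 7: window 'da' -> no
  Pos 8: window 'a' -> no
Total matches: 2

2


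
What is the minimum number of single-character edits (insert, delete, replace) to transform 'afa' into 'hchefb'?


Building DP table for s1='afa' (len 3) and s2='hchefb' (len 6):
       h  c  h  e  f  b
    0  1  2  3  4  5  6
  a 1  1  2  3  4  5  6
  f 2  2  2  3  4  4  5
  a 3  3  3  3  4  5  5
Edit distance = dp[3][6] = 5

5


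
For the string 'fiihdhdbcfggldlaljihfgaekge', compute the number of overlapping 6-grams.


String 'fiihdhdbcfggldlaljihfgaekge' has length L = 27.
Number of overlapping n-grams = L - n + 1
Substituting: 27 - 6 + 1 = 22

22


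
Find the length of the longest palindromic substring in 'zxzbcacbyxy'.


Scanning 'zxzbcacbyxy' for palindromic substrings.
Substring at positions 3-7: 'bcacb'.
Check: reverse('bcacb') = 'bcacb' -> palindrome confirmed.
Neighbouring characters ('z' / 'y') break symmetry, so it cannot extend further.
No longer palindromic substring exists; longest length = 5

5


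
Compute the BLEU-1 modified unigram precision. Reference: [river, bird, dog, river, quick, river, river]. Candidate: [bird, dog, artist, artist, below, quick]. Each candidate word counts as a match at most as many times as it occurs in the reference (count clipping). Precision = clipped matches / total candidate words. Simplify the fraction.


Reference word counts: {'bird': 1, 'dog': 1, 'quick': 1, 'river': 4}
Checking each candidate word (with clipping):
  'bird' -> in reference (ref count 1, used 1/1) -> match (matches: 1)
  'dog' -> in reference (ref count 1, used 1/1) -> match (matches: 2)
  'artist' -> not in reference -> no match (matches: 2)
  'artist' -> not in reference -> no match (matches: 2)
  'below' -> not in reference -> no match (matches: 2)
  'quick' -> in reference (ref count 1, used 1/1) -> match (matches: 3)
Clipped matches: 3, Candidate length: 6
Precision = 3/6 = 1/2

1/2


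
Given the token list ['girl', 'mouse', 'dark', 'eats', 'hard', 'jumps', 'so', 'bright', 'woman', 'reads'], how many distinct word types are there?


Listing all tokens and tracking unique types:
  Token 1: 'girl' -> NEW (unique so far: 1)
  Token 2: 'mouse' -> NEW (unique so far: 2)
  Token 3: 'dark' -> NEW (unique so far: 3)
  Token 4: 'eats' -> NEW (unique so far: 4)
  Token 5: 'hard' -> NEW (unique so far: 5)
  Token 6: 'jumps' -> NEW (unique so far: 6)
  Token 7: 'so' -> NEW (unique so far: 7)
  Token 8: 'bright' -> NEW (unique so far: 8)
  Token 9: 'woman' -> NEW (unique so far: 9)
  Token 10: 'reads' -> NEW (unique so far: 10)
Unique types: ('bright', 'dark', 'eats', 'girl', 'hard', 'jumps', 'mouse', 'reads', 'so', 'woman')
Vocabulary size: 10

10
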